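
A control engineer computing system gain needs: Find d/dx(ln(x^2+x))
Chain rule: d/dx[ln(u)]=u'/u where u=x^2 + x
u'=2x + 1

Answer: (2x + 1)/(x^2 + x)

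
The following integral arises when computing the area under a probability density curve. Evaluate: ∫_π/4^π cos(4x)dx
Antiderivative: sin(4x)/4
Evaluate at bounds: [sin(4·π)/4] - [sin(4·π/4)/4]
=((0) - (0))/4=0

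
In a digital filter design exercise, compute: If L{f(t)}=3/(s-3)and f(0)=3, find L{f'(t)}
L{f'(t)}=s·F(s) - f(0)=3s/(s-3)-3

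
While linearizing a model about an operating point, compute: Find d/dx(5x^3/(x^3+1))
Quotient rule: (f/g)'=(f'g - fg')/g²
f=5x^3, f'=15x^2
g=x^3+1, g'=3x^2

Answer: (15x^2·(x^3+1)-15x^5)/(x^3+1)²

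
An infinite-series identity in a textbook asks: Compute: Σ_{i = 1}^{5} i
Using formula: Σ i^1=n(n+1)/2=5·6/2=15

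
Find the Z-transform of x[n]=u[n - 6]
Using the time-shift property: Z{u[n-6]}=z^(-6) * z/(z-1)
=z^(-5)/(z-1)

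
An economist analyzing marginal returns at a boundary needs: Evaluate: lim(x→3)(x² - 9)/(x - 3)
Factor: (x² - 9) = (x-3)(x + 3)
Cancel (x-3): lim(x→3) (x + 3) = 6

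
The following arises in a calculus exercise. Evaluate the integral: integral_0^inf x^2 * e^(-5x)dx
This is a Gamma integral. Substitute u=5x (du=5 dx):
integral_0^inf x^2*e^(-5x) dx=(1/5^3) integral_0^inf u^2*e^(-u) du
=Gamma(3)/5^3=2!/5^3=2/125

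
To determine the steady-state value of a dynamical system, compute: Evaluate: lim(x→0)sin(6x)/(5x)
L'Hôpital (0/0): lim 6cos(6x)/5 = 6/5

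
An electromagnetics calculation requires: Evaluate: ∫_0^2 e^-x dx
Antiderivative: -e^-x
Evaluate: -(e^-2 - 1)

Answer: (e^-2 - 1)/(-1)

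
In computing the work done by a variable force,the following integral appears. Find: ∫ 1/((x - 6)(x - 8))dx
Partial fractions: 1/((x-6)(x-8))=A/(x-6)+B/(x-8)
A=-1/2, B=1/2
∫ [-1/2· 1/(x-6)+1/2· 1/(x-8)] dx
=(1/2)[ln|x-8| - ln|x-6|]+C

Answer: (1/2)·ln|(x-8)/(x-6)|+C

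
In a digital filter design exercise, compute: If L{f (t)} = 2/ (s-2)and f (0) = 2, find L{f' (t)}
L{f'(t)}=s·F(s) - f(0)=2s/(s-2)-2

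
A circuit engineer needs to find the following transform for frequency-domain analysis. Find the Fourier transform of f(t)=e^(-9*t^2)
The Fourier transform of a Gaussian e^(-a * t^2) is sqrt(pi/a) * e^(-omega^2/(4a)).
With a=9: F(omega)=sqrt(pi)/3 * e^(-omega^2/36)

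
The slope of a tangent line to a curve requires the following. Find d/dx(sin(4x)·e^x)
Product rule: (fg)'=f'g + fg'
f=sin(4x), f'=4·cos(4x)
g=e^x, g'=e^x

Answer: 4·cos(4x)·e^x + sin(4x)·e^x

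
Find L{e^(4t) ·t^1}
First shifting: L{e^(at)f(t)} = F(s-a)
L{t^1} = 1/s^2
Shift s → s-4: 1/(s-4)^2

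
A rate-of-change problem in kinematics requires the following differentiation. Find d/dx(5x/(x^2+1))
Quotient rule: (f/g)' = (f'g - fg')/g²
f = 5x, f' = 5
g = x^2 + 1, g' = 2x

Answer: (5·(x^2 + 1) - 10x^2)/(x^2 + 1)²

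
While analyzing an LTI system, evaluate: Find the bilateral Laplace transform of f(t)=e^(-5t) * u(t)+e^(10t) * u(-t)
For e^(-5t)*u(t): L=1/(s+5), Re(s) > -5
For e^(10t)*u(-t): L=-1/(s-10), Re(s) < 10
Combined: F(s)=1/(s+5)-1/(s-10), -5 < Re(s) < 10

Answer: 1/(s+5)-1/(s-10), ROC: -5 < Re(s) < 10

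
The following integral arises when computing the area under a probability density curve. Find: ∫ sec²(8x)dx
Since d/dx[tan(8x)]=8sec²(8x), integral=tan(8x)/8+C

Answer: (1/8)tan(8x)+C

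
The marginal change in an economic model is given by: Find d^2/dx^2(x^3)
Apply power rule 2 times:
d^1: 3x^2
d^2: 6x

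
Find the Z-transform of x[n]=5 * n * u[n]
Z{n * u[n]} = z/(z-1)^2
By linearity: Z{5 * n * u[n]} = 5z/(z-1)^2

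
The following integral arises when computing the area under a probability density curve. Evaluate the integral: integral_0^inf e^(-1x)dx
integral_0^inf e^(-1x) dx = [-1/1 * e^(-1x)]_0^inf
= 0 - (-1/1) = 1/1

Answer: 1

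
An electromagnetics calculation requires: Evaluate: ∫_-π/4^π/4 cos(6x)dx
Antiderivative: sin(6x)/6
Evaluate at bounds: [sin(6·π/4)/6] - [sin(6·-π/4)/6]
= ((-1) - (1))/6 = -1/3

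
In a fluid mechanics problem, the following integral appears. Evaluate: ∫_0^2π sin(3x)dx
Antiderivative: -cos(3x)/3
Evaluate at bounds: [-cos(3·2π)/3] - [-cos(3·0)/3]
=(-(1)+(1))/3=0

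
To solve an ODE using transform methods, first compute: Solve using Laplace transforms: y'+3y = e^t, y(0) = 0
Take L: sY - 0+3Y = 1/(s-1)
Y(s+3) = 1/(s-1)+0
Y = 1/((s-1)(s+3))+0/(s+3)
Partial fractions: 1/((s-1)(s+3)) = (1/4)/(s-1) - (1/4)/(s+3)
So Y = (1/4)/(s-1) - (1/4)/(s+3)
Inverse Laplace transform (L^(-1){1/(s-1)} = e^t, L^(-1){1/(s+3)} = e^(-3t)):

Answer: y(t) = (1/4)·e^t - (1/4)·e^(-3t)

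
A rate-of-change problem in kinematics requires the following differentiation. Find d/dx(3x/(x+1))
Quotient rule: (f/g)' = (f'g - fg')/g²
f = 3x, f' = 3
g = x+1, g' = 1

Answer: (3·(x+1)-3x)/(x+1)²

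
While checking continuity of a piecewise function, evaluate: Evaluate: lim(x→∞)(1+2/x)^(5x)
Rewrite as [(1 + 2/x)^x]^5.
lim(1 + 2/x)^x=e^2, so limit=(e^2)^5=e^10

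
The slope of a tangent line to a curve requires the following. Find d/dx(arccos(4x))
d/dx[arccos(u)]=-u'/√(1-u²), u=4x, u'=4

Answer: -4/√(1-16x²)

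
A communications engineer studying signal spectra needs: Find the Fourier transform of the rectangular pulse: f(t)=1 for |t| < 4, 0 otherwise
F(omega)=integral from -4 to 4 of e^(-j*omega*t) dt
=2*sin(4*omega)/omega=8*sinc(4*omega/pi)

Answer: 2*sin(4*omega)/omega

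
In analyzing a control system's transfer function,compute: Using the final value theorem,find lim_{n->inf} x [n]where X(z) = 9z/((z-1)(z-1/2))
Final value theorem: lim x[n] = lim_{z->1} (z-1) * X(z)
(z-1) * X(z) = 9z/(z-1/2)
As z->1: 9/(1-1/2) = 9/(1/2) = 18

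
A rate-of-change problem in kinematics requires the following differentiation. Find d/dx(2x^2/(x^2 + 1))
Quotient rule: (f/g)' = (f'g - fg')/g²
f = 2x^2, f' = 4x
g = x^2+1, g' = 2x

Answer: (4x·(x^2+1)-4x^3)/(x^2+1)²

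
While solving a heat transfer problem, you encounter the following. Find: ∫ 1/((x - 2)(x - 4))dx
Partial fractions: 1/((x-2)(x-4))=A/(x-2) + B/(x-4)
A=-1/2, B=1/2
∫ [-1/2· 1/(x-2) + 1/2· 1/(x-4)] dx
=(1/2)[ln|x-4| - ln|x-2|] + C

Answer: (1/2)·ln|(x-4)/(x-2)| + C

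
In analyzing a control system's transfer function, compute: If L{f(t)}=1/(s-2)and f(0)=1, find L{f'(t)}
L{f'(t)} = s·F(s) - f(0) = s/(s-2) - 1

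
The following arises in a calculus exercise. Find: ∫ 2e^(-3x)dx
Since d/dx[e^(-3x)]=-3e^(-3x), we get -2/3 e^(-3x)+C

Answer: (-2/3)e^(-3x)+C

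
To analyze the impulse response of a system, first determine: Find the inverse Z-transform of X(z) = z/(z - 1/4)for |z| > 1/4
Standard pair: z/(z-a) <-> a^n * u[n] for causal signals
With a = 1/4: x[n] = (1/4)^n * u[n]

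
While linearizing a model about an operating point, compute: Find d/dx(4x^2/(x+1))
Quotient rule: (f/g)' = (f'g - fg')/g²
f = 4x^2, f' = 8x
g = x+1, g' = 1

Answer: (8x·(x+1)-4x^2)/(x+1)²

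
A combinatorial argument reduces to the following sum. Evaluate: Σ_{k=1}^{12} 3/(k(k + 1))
Partial fractions: 3/(k(k+1)) = 3/k - 3/(k+1)
Telescoping sum: 3(1-1/13) = 3·12/13

Answer: 36/13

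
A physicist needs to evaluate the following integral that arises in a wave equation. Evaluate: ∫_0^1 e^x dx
Antiderivative: e^x
Evaluate: (e^1-1)

Answer: e^1-1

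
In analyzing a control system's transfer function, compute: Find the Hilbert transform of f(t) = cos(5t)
The Hilbert transform shifts each frequency component by -pi/2.
H{cos(wt)}=sin(wt)
With w=5: H{cos(5t)}=sin(5t)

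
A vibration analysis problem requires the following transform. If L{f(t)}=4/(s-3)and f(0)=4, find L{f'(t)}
L{f'(t)} = s·F(s) - f(0) = 4s/(s-3) - 4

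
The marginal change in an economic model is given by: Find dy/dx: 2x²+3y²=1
Differentiate: 4x + 6y·(dy/dx)=0
dy/dx=-4x/(6y)=-(2/3)·(x/y)

Answer: dy/dx=-(2/3)·(x/y)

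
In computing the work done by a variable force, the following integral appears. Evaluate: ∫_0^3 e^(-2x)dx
Antiderivative: (1/(-2))e^(-2x)
Evaluate: (1/(-2))(e^-6 - 1)

Answer: (e^-6 - 1)/(-2)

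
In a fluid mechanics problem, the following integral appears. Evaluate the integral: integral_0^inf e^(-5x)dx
integral_0^inf e^(-5x) dx = [-1/5 * e^(-5x)]_0^inf
= 0 - (-1/5) = 1/5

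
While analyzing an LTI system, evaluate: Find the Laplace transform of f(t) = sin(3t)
L{sin(wt)}=w/(s²+w²)
L{sin(3t)}=3/(s²+9)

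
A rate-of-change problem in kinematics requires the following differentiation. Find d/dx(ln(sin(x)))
Chain rule: d/dx[ln(u)] = u'/u where u = sin(x)
u' = cos(x)

Answer: (cos(x))/(sin(x))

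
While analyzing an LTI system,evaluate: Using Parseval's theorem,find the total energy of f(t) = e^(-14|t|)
Parseval's theorem: E = integral |f(t)|^2 dt = (1/2pi) integral |F(omega)|^2 domega
E = integral_{-inf}^{inf} e^(-28|t|) dt = 2 * integral_0^inf e^(-28t) dt = 2/(2 * 14) = 1/14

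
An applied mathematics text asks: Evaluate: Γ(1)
Γ(n) = (n-1)! for positive integers
Γ(1) = 0! = 1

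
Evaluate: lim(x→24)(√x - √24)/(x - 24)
Multiply by conjugate (√x + √24)/(√x + √24):
=(x - 24)/((x - 24)(√x + √24))=1/(√x + √24)
As x → 24: 1/(2√24)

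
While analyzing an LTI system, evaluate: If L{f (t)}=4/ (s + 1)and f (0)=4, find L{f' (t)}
L{f'(t)} = s·F(s) - f(0) = 4s/(s+1)-4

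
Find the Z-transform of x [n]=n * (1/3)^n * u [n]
Using the property Z{n*a^n*u[n]} = az/(z-a)^2
With a = 1/3: X(z) = (1/3)z/(z - 1/3)^2, |z| > 1/3

Answer: (1/3)z/(z - 1/3)^2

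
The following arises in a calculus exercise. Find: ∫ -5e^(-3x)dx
Since d/dx[e^(-3x)] = -3e^(-3x), we get 5/3 e^(-3x) + C

Answer: (5/3)e^(-3x) + C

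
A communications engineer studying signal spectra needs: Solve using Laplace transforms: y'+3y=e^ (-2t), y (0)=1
Take L: sY - 1+3Y=1/(s+2)
Y(s+3)=1/(s+2)+1
Y=1/((s+2)(s+3))+1/(s+3)
Partial fractions: 1/((s+2)(s+3))=1/(s+2)-1/(s+3)
So Y=1/(s+2)
Inverse Laplace transform (L^(-1){1/(s+2)}=e^(-2t), L^(-1){1/(s+3)}=e^(-3t)):

Answer: y(t)=1·e^(-2t)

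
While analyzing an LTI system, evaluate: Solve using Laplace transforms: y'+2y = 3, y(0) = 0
Take L of both sides: sY(s) - 0 + 2Y(s) = 3/s
Y(s)(s + 2) = 3/s + 0
Y(s) = 3/(s(s + 2)) + 0/(s + 2)
Partial fractions: 3/(s(s + 2)) = (3/2)/s - (3/2)/(s + 2)
So Y(s) = (3/2)/s - (3/2)/(s + 2)
Inverse transform (L^(-1){1/s} = 1, L^(-1){1/(s + 2)} = e^(-2t)):

Answer: y(t) = 3/2 - (3/2)·e^(-2t)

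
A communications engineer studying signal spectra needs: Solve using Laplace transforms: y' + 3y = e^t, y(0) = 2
Take L: sY - 2+3Y = 1/(s-1)
Y(s+3) = 1/(s-1)+2
Y = 1/((s-1)(s+3))+2/(s+3)
Partial fractions: 1/((s-1)(s+3)) = (1/4)/(s-1) - (1/4)/(s+3)
So Y = (1/4)/(s-1)+(7/4)/(s+3)
Inverse Laplace transform (L^(-1){1/(s-1)} = e^t, L^(-1){1/(s+3)} = e^(-3t)):

Answer: y(t) = (1/4)·e^t+(7/4)·e^(-3t)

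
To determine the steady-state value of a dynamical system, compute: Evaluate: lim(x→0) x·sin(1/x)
Squeeze theorem: -|x| ≤ x·sin(1/x) ≤ |x|
Since x → 0 as x → 0, by squeeze theorem the limit is 0

Answer: 0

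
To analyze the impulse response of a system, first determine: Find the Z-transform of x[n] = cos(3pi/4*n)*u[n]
Z{cos(w0 * n) * u[n]} = z(z - cos(w0))/(z^2-2z * cos(w0)+1)
With w0 = 3pi/4: X(z) = z(z - cos(3pi/4))/(z^2-2z * cos(3pi/4)+1)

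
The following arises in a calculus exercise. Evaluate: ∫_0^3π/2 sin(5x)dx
Antiderivative: -cos(5x)/5
Evaluate at bounds: [-cos(5·3π/2)/5] - [-cos(5·0)/5]
= (-(0)+(1))/5 = 1/5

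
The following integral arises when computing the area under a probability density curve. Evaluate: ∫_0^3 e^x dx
Antiderivative: e^x
Evaluate: (e^3-1)

Answer: e^3-1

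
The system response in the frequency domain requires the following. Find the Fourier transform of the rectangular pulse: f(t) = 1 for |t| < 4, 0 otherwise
F(omega) = integral from -4 to 4 of e^(-j*omega*t) dt
= 2*sin(4*omega)/omega = 8*sinc(4*omega/pi)

Answer: 2*sin(4*omega)/omega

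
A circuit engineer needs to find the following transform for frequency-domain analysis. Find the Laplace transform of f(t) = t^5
L{t^n}=n!/s^(n+1)
L{t^5}=5!/s^6=120/s^6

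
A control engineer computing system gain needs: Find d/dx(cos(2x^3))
Chain rule: d/dx[cos(u)] = -sin(u)·u' where u = 2x^3
u' = 6x^2

Answer: -6x^2·sin(2x^3)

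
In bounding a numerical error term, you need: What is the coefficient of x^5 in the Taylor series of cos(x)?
cos(x) has only even powers. Coefficient of x^5=0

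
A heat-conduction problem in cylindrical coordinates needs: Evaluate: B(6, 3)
B(x,y)=Γ(x)Γ(y)/Γ(x + y)=(x-1)!(y-1)!/(x + y-1)!
B(6,3)=5!·2!/8!=1/168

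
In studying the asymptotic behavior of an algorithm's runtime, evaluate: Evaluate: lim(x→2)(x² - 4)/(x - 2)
Factor: (x² - 4) = (x-2)(x+2)
Cancel (x-2): lim(x→2) (x+2) = 4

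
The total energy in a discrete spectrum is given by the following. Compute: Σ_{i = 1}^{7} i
Using formula: Σ i^1 = n(n+1)/2 = 7·8/2 = 28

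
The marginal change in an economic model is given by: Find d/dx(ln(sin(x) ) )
Chain rule: d/dx[ln(u)]=u'/u where u=sin(x)
u'=cos(x)

Answer: (cos(x))/(sin(x))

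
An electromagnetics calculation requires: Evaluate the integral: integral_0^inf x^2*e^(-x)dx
This is a Gamma integral. Substitute u=1x:
integral_0^inf x^2 * e^(-x) dx=(1/1^3) integral_0^inf u^2 * e^(-u) du
=Gamma(3)/1^3=2!/1^3=2/1

Answer: 2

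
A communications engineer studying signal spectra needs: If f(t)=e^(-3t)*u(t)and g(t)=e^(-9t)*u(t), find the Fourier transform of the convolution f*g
By the convolution theorem: F{f*g} = F(omega)*G(omega)
F(omega) = 1/(3 + j*omega), G(omega) = 1/(9 + j*omega)
F{f*g} = 1/((3 + j*omega)(9 + j*omega))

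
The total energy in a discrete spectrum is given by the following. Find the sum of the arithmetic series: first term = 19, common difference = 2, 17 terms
Last term: a_n=19 + (17 - 1)·2=51
Sum=n(a_1 + a_n)/2=17(19 + 51)/2=595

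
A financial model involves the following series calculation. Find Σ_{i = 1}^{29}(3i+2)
=3·Σ i+2·29=3·435+58=1363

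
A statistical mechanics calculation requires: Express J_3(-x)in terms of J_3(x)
For integer n: J_n(-x)=(-1)^n J_n(x)
With n=3: J_3(-x)=(-1)^3 J_3(x)=-J_3(x)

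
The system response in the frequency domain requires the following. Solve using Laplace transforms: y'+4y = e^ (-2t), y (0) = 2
Take L: sY - 2+4Y=1/(s+2)
Y(s+4)=1/(s+2)+2
Y=1/((s+2)(s+4))+2/(s+4)
Partial fractions: 1/((s+2)(s+4))=(1/2)/(s+2) - (1/2)/(s+4)
So Y=(1/2)/(s+2)+(3/2)/(s+4)
Inverse Laplace transform (L^(-1){1/(s+2)}=e^(-2t), L^(-1){1/(s+4)}=e^(-4t)):

Answer: y(t)=(1/2)·e^(-2t)+(3/2)·e^(-4t)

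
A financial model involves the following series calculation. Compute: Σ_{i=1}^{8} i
Using formula: Σ i^1=n(n + 1)/2=8·9/2=36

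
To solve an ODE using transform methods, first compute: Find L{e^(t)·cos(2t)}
First shifting: L{e^(at)f(t)} = F(s-a)
L{cos(2t)} = s/(s² + 4)
Shift: (s-1)/((s-1)² + 4)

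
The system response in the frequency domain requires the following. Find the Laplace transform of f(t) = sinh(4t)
L{sinh(at)} = a/(s²-a²)
L{sinh(4t)} = 4/(s²-16)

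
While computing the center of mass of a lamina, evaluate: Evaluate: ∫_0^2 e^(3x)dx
Antiderivative: (1/3)e^(3x)
Evaluate: (1/3)(e^6-1)

Answer: (e^6-1)/3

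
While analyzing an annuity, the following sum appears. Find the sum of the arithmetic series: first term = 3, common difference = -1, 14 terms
Last term: a_n=3+(14-1)·-1=-10
Sum=n(a_1+a_n)/2=14(3+(-10))/2=-49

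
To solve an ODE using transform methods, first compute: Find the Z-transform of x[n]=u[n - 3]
Using the time-shift property: Z{u[n-3]}=z^(-3)*z/(z-1)
=z^(-2)/(z-1)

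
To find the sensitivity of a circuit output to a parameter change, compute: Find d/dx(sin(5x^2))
Chain rule: d/dx[sin(u)]=cos(u)·u' where u=5x^2
u'=10x

Answer: 10x·cos(5x^2)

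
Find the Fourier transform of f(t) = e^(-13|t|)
Using the standard pair: F{e^(-a|t|)}=2a/(a^2+omega^2)
With a=13: F(omega)=26/(169+omega^2)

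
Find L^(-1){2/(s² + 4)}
L^(-1){w/(s² + w²)}=sin(wt)
Here w=2

Answer: sin(2t)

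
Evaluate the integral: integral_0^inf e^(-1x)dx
integral_0^inf e^(-1x) dx = [-1/1 * e^(-1x)]_0^inf
= 0 - (-1/1) = 1/1

Answer: 1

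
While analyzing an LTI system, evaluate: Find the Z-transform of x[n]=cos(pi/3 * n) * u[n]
Z{cos(w0*n)*u[n]}=z(z - cos(w0))/(z^2-2z*cos(w0)+1)
With w0=pi/3: X(z)=z(z - cos(pi/3))/(z^2-2z*cos(pi/3)+1)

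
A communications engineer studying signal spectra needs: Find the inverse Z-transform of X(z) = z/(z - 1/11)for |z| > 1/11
Standard pair: z/(z-a) <-> a^n * u[n] for causal signals
With a=1/11: x[n]=(1/11)^n * u[n]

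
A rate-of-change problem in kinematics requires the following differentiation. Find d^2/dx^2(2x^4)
Apply power rule 2 times:
d^1: 8x^3
d^2: 24x^2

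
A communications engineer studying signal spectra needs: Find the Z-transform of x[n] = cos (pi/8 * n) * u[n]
Z{cos(w0*n)*u[n]} = z(z - cos(w0))/(z^2 - 2z*cos(w0) + 1)
With w0 = pi/8: X(z) = z(z - cos(pi/8))/(z^2 - 2z*cos(pi/8) + 1)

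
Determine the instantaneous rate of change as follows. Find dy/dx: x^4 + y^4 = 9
Differentiate: 4x^3+4y^3·(dy/dx) = 0
dy/dx = -4x^3/(4y^3)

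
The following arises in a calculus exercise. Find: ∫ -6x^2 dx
Using power rule: ∫ -6x^2 dx = -6/3 x^3+C = -2x^3+C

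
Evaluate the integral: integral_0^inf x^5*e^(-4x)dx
This is a Gamma integral. Substitute u = 4x (du = 4 dx):
integral_0^inf x^5*e^(-4x) dx = (1/4^6) integral_0^inf u^5*e^(-u) du
= Gamma(6)/4^6 = 5!/4^6 = 120/4096

Answer: 15/512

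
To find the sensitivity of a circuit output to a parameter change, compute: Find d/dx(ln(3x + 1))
Chain rule: d/dx[ln(u)]=u'/u where u=3x+1
u'=3

Answer: (3)/(3x+1)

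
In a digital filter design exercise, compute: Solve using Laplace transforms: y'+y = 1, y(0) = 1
Take L of both sides: sY(s) - 1 + Y(s)=1/s
Y(s)(s + 1)=1/s + 1
Y(s)=1/(s(s + 1)) + 1/(s + 1)
Partial fractions: 1/(s(s + 1))=1/s - 1/(s + 1)
So Y(s)=1/s
Inverse transform (L^(-1){1/s}=1, L^(-1){1/(s + 1)}=e^(-t)):

Answer: y(t)=1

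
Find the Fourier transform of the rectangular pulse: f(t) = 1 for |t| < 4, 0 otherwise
F(omega)=integral from -4 to 4 of e^(-j * omega * t) dt
=2 * sin(4 * omega)/omega=8 * sinc(4 * omega/pi)

Answer: 2 * sin(4 * omega)/omega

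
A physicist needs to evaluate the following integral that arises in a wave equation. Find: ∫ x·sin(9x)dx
By parts: u=x, dv=sin(9x) dx
du=dx, v=-cos(9x)/9
=-x·cos(9x)/9+sin(9x)/9²+C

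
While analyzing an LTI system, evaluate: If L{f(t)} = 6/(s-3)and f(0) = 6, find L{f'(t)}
L{f'(t)} = s·F(s) - f(0) = 6s/(s-3) - 6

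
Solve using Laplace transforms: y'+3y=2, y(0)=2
Take L of both sides: sY(s)-2+3Y(s)=2/s
Y(s)(s+3)=2/s+2
Y(s)=2/(s(s+3))+2/(s+3)
Partial fractions: 2/(s(s+3))=(2/3)/s - (2/3)/(s+3)
So Y(s)=(2/3)/s+(4/3)/(s+3)
Inverse transform (L^(-1){1/s}=1, L^(-1){1/(s+3)}=e^(-3t)):

Answer: y(t)=2/3+(4/3)·e^(-3t)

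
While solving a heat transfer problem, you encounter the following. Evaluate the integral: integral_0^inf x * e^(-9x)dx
This is a Gamma integral. Substitute u=9x (du=9 dx):
integral_0^inf x * e^(-9x) dx=(1/9^2) integral_0^inf u^1 * e^(-u) du
=Gamma(2)/9^2=1!/9^2=1/81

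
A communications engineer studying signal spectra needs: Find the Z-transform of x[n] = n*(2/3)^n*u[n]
Using the property Z{n * a^n * u[n]}=az/(z-a)^2
With a=2/3: X(z)=(2/3)z/(z - 2/3)^2, |z| > 2/3

Answer: (2/3)z/(z - 2/3)^2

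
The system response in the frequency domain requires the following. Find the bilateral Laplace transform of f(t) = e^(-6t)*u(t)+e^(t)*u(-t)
For e^(-6t) * u(t): L=1/(s+6), Re(s) > -6
For e^(t) * u(-t): L=-1/(s-1), Re(s) < 1
Combined: F(s)=1/(s+6)-1/(s-1), -6 < Re(s) < 1

Answer: 1/(s+6)-1/(s-1), ROC: -6 < Re(s) < 1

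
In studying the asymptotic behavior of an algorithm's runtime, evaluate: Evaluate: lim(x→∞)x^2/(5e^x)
Apply L'Hôpital 2 times (∞/∞ each time):
Eventually get 2!/(5e^x) → 0

Answer: 0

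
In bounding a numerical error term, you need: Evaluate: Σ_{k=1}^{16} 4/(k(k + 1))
Partial fractions: 4/(k(k+1))=4/k - 4/(k+1)
Telescoping sum: 4(1-1/17)=4·16/17

Answer: 64/17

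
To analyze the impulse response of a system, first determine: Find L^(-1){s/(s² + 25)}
L^(-1){s/(s² + w²)} = cos(wt)
Here w = 5

Answer: cos(5t)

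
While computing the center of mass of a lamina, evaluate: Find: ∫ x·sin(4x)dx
By parts: u=x, dv=sin(4x) dx
du=dx, v=-cos(4x)/4
=-x·cos(4x)/4 + sin(4x)/4² + C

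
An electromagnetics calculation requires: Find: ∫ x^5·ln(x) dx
By parts: u = ln(x), dv = x^5 dx
du = 1/x dx, v = x^6/6
= x^6·ln(x)/6 - ∫ x^5/6 dx
= x^6·ln(x)/6 - x^6/36+C

Answer: x^6(ln(x)/6-1/36)+C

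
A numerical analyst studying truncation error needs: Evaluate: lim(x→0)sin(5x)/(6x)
L'Hôpital (0/0): lim 5cos(5x)/6 = 5/6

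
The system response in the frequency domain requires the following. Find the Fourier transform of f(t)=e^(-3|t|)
Using the standard pair: F{e^(-a|t|)} = 2a/(a^2+omega^2)
With a = 3: F(omega) = 6/(9+omega^2)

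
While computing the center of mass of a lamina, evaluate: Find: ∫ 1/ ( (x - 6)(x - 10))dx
Partial fractions: 1/((x-6)(x-10)) = A/(x-6) + B/(x-10)
A = -1/4, B = 1/4
∫ [-1/4· 1/(x-6) + 1/4· 1/(x-10)] dx
= (1/4)[ln|x-10| - ln|x-6|] + C

Answer: (1/4)·ln|(x-10)/(x-6)| + C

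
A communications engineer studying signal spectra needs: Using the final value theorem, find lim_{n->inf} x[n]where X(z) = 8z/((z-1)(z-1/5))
Final value theorem: lim x[n] = lim_{z->1} (z-1)*X(z)
(z-1)*X(z) = 8z/(z-1/5)
As z->1: 8/(1 - 1/5) = 8/(4/5) = 10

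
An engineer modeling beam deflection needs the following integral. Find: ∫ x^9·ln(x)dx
By parts: u=ln(x), dv=x^9 dx
du=1/x dx, v=x^10/10
=x^10·ln(x)/10 - ∫ x^9/10 dx
=x^10·ln(x)/10 - x^10/100 + C

Answer: x^10(ln(x)/10 - 1/100) + C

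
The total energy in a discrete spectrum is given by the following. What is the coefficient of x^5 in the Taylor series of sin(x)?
sin(x)=Σ (-1)^k x^(2k+1)/(2k+1)!
For x^5: (-1)^2/5!=1/120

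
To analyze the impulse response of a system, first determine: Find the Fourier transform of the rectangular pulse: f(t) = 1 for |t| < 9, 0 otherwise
F(omega) = integral from -9 to 9 of e^(-j * omega * t) dt
= 2 * sin(9 * omega)/omega = 18 * sinc(9 * omega/pi)

Answer: 2 * sin(9 * omega)/omega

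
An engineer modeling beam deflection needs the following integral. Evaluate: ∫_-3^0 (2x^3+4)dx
Step 1: Find antiderivative F(x)=(1/2)x^4+4x
Step 2: F(0) - F(-3)=0 - (57/2)=-57/2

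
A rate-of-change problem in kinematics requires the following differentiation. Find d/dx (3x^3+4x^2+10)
Power rule: d/dx(ax^n) = n·a·x^(n-1)
Term by term: 9·x^2 + 8·x

Answer: 9x^2 + 8x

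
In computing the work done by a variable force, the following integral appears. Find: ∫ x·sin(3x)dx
By parts: u=x, dv=sin(3x) dx
du=dx, v=-cos(3x)/3
=-x·cos(3x)/3 + sin(3x)/3² + C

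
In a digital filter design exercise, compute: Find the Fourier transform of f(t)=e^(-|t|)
Using the standard pair: F{e^(-a|t|)}=2a/(a^2+omega^2)
With a=1: F(omega)=2/(1+omega^2)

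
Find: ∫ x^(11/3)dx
Power rule: ∫ x^(11/3) dx = x^(14/3)/(14/3)+C

Answer: (3/14)·x^(14/3)+C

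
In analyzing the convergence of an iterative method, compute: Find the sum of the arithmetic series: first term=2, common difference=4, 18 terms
Last term: a_n=2+(18-1)·4=70
Sum=n(a_1+a_n)/2=18(2+70)/2=648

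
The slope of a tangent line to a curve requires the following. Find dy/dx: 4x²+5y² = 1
Differentiate: 8x+10y·(dy/dx)=0
dy/dx=-8x/(10y)=-(4/5)·(x/y)

Answer: dy/dx=-(4/5)·(x/y)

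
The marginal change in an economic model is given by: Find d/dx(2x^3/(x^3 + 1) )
Quotient rule: (f/g)' = (f'g - fg')/g²
f = 2x^3, f' = 6x^2
g = x^3+1, g' = 3x^2

Answer: (6x^2·(x^3+1)-6x^5)/(x^3+1)²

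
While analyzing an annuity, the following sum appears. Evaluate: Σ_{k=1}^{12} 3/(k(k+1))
Partial fractions: 3/(k(k + 1))=3/k - 3/(k + 1)
Telescoping sum: 3(1 - 1/13)=3·12/13

Answer: 36/13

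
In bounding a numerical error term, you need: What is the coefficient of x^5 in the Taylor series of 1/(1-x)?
1/(1-x)=Σ x^n for |x|<1
All coefficients are 1

Answer: 1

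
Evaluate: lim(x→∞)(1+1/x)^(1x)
Rewrite as [(1+1/x)^x]^1.
lim(1+1/x)^x=e^1, so limit=(e^1)^1=e^1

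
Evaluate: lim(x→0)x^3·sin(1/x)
Squeeze theorem: -|x^3| ≤ x^3·sin(1/x) ≤ |x^3|
Since x^3 → 0 as x → 0, by squeeze theorem the limit is 0

Answer: 0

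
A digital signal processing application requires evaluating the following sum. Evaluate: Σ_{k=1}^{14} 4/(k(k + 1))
Partial fractions: 4/(k(k + 1))=4/k - 4/(k + 1)
Telescoping sum: 4(1 - 1/15)=4·14/15

Answer: 56/15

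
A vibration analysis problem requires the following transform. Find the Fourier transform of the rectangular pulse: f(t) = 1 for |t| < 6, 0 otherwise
F(omega) = integral from -6 to 6 of e^(-j*omega*t) dt
= 2*sin(6*omega)/omega = 12*sinc(6*omega/pi)

Answer: 2*sin(6*omega)/omega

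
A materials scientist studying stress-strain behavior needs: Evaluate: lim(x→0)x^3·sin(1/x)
Squeeze theorem: -|x^3| ≤ x^3·sin(1/x) ≤ |x^3|
Since x^3 → 0 as x → 0, by squeeze theorem the limit is 0

Answer: 0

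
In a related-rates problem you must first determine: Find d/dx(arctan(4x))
d/dx[arctan(u)] = u'/(1+u²), u = 4x, u' = 4

Answer: 4/(1+16x²)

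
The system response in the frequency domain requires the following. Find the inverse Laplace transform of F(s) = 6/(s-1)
L^(-1){6/(s-a)} = c·e^(at)
Here a = 1, c = 6

Answer: 6e^(t)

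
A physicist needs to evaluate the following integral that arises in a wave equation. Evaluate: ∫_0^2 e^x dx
Antiderivative: e^x
Evaluate: (e^2 - 1)

Answer: e^2 - 1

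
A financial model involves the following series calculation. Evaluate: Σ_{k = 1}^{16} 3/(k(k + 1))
Partial fractions: 3/(k(k+1)) = 3/k - 3/(k+1)
Telescoping sum: 3(1-1/17) = 3·16/17

Answer: 48/17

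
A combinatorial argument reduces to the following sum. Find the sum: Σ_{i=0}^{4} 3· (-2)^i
Geometric series: S=a(1 - r^n)/(1 - r)
a=3, r=-2, n=5
S=3(1 + 32)/3=33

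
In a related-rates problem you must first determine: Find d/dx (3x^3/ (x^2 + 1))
Quotient rule: (f/g)' = (f'g - fg')/g²
f = 3x^3, f' = 9x^2
g = x^2+1, g' = 2x

Answer: (9x^2·(x^2+1)-6x^4)/(x^2+1)²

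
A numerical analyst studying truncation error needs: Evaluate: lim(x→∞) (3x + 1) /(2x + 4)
Divide numerator and denominator by x:
lim (3+1/x)/(2+4/x) = 3/2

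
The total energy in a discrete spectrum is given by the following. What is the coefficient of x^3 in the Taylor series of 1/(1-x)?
1/(1-x) = Σ x^n for |x|<1
All coefficients are 1

Answer: 1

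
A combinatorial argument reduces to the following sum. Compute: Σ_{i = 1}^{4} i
Using formula: Σ i^1 = n(n + 1)/2 = 4·5/2 = 10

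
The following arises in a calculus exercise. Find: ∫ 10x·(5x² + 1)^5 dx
Let u = 5x²+1, du = 10x dx
∫ u^5 du = u^6/6+C

Answer: (5x²+1)^6/6+C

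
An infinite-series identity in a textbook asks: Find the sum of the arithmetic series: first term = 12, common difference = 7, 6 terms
Last term: a_n=12 + (6 - 1)·7=47
Sum=n(a_1 + a_n)/2=6(12 + 47)/2=177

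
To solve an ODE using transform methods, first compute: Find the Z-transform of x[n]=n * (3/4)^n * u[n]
Using the property Z{n*a^n*u[n]}=az/(z-a)^2
With a=3/4: X(z)=(3/4)z/(z - 3/4)^2, |z| > 3/4

Answer: (3/4)z/(z - 3/4)^2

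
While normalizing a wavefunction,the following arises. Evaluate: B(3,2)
B(x,y) = Γ(x)Γ(y)/Γ(x + y) = (x-1)!(y-1)!/(x + y-1)!
B(3,2) = 2!·1!/4! = 1/12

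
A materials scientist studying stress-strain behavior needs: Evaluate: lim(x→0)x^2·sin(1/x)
Squeeze theorem: -|x^2| ≤ x^2·sin(1/x) ≤ |x^2|
Since x^2 → 0 as x → 0, by squeeze theorem the limit is 0

Answer: 0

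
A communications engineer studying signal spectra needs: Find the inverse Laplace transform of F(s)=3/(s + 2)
L^(-1){3/(s-a)} = c·e^(at)
Here a = -2, c = 3

Answer: 3e^(-2t)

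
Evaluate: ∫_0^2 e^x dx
Antiderivative: e^x
Evaluate: (e^2-1)

Answer: e^2-1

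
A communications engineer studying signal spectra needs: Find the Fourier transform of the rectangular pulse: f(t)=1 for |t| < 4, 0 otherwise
F(omega) = integral from -4 to 4 of e^(-j * omega * t) dt
= 2 * sin(4 * omega)/omega = 8 * sinc(4 * omega/pi)

Answer: 2 * sin(4 * omega)/omega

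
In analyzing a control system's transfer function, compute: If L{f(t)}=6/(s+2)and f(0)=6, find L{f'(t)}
L{f'(t)}=s·F(s) - f(0)=6s/(s+2)-6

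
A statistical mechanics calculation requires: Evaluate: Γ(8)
Γ(n)=(n-1)! for positive integers
Γ(8)=7!=5040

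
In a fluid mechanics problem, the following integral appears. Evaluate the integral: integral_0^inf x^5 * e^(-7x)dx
This is a Gamma integral. Substitute u=7x (du=7 dx):
integral_0^inf x^5 * e^(-7x) dx=(1/7^6) integral_0^inf u^5 * e^(-u) du
=Gamma(6)/7^6=5!/7^6=120/117649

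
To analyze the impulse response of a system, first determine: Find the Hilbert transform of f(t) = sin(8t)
The Hilbert transform shifts each frequency component by -pi/2.
H{sin(wt)}=-cos(wt)
With w=8: H{sin(8t)}=-cos(8t)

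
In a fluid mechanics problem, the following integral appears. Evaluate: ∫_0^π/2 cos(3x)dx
Antiderivative: sin(3x)/3
Evaluate at bounds: [sin(3·π/2)/3] - [sin(3·0)/3]
= ((-1) - (0))/3 = -1/3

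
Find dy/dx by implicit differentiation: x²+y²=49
Differentiate both sides: 2x+2y·(dy/dx)=0
Solve: dy/dx=-2x/(2y)=-x/y

Answer: dy/dx=-x/y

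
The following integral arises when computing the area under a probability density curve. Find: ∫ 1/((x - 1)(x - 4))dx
Partial fractions: 1/((x-1)(x-4))=A/(x-1)+B/(x-4)
A=-1/3, B=1/3
∫ [-1/3· 1/(x-1)+1/3· 1/(x-4)] dx
=(1/3)[ln|x-4| - ln|x-1|]+C

Answer: (1/3)·ln|(x-4)/(x-1)|+C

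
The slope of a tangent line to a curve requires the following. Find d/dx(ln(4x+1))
Chain rule: d/dx[ln(u)] = u'/u where u = 4x + 1
u' = 4

Answer: (4)/(4x + 1)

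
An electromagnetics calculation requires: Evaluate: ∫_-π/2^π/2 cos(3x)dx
Antiderivative: sin(3x)/3
Evaluate at bounds: [sin(3·π/2)/3] - [sin(3·-π/2)/3]
= ((-1) - (1))/3 = -2/3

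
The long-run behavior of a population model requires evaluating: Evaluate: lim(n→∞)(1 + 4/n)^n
This is the definition of e^4: lim(1 + 4/n)^n=e^4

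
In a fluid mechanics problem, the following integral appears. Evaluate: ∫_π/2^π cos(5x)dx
Antiderivative: sin(5x)/5
Evaluate at bounds: [sin(5·π)/5] - [sin(5·π/2)/5]
=((0) - (1))/5=-1/5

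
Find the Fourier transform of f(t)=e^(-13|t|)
Using the standard pair: F{e^(-a|t|)}=2a/(a^2+omega^2)
With a=13: F(omega)=26/(169+omega^2)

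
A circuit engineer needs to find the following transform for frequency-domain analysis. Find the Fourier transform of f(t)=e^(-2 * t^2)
The Fourier transform of a Gaussian e^(-a*t^2) is sqrt(pi/a)*e^(-omega^2/(4a)).
With a=2: F(omega)=sqrt(pi/2)*e^(-omega^2/8)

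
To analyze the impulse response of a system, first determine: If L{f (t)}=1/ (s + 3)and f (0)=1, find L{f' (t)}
L{f'(t)} = s·F(s) - f(0) = s/(s + 3) - 1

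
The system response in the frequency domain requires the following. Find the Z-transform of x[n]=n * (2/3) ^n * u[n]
Using the property Z{n*a^n*u[n]} = az/(z-a)^2
With a = 2/3: X(z) = (2/3)z/(z - 2/3)^2, |z| > 2/3

Answer: (2/3)z/(z - 2/3)^2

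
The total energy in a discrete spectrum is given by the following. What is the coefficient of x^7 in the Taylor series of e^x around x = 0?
Taylor series of e^x=Σ x^n/n!
Coefficient of x^7=1/7!=1/5040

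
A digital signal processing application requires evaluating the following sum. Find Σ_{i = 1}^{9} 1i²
= 1·n(n+1)(2n+1)/6 = 1·9·10·19/6 = 285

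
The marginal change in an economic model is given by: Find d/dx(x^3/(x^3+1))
Quotient rule: (f/g)'=(f'g - fg')/g²
f=x^3, f'=3x^2
g=x^3 + 1, g'=3x^2

Answer: (3x^2·(x^3 + 1) - 3x^5)/(x^3 + 1)²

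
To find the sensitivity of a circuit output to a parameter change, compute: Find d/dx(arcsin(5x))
d/dx[arcsin(u)] = u'/√(1-u²), u = 5x, u' = 5

Answer: 5/√(1-25x²)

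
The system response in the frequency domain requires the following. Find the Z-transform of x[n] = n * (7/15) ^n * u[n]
Using the property Z{n*a^n*u[n]} = az/(z-a)^2
With a = 7/15: X(z) = (7/15)z/(z - 7/15)^2, |z| > 7/15

Answer: (7/15)z/(z - 7/15)^2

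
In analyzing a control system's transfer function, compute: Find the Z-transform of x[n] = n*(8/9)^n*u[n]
Using the property Z{n*a^n*u[n]}=az/(z-a)^2
With a=8/9: X(z)=(8/9)z/(z - 8/9)^2, |z| > 8/9

Answer: (8/9)z/(z - 8/9)^2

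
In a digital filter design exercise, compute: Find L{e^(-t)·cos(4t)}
First shifting: L{e^(at)f(t)} = F(s-a)
L{cos(4t)} = s/(s²+16)
Shift: (s+1)/((s+1)²+16)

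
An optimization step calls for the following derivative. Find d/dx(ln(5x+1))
Chain rule: d/dx[ln(u)] = u'/u where u = 5x + 1
u' = 5

Answer: (5)/(5x + 1)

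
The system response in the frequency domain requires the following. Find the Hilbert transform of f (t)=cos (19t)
The Hilbert transform shifts each frequency component by -pi/2.
H{cos(wt)} = sin(wt)
With w = 19: H{cos(19t)} = sin(19t)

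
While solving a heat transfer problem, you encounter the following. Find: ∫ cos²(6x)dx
Using identity cos²(u) = (1 + cos(2u))/2:
∫ (1 + cos(12x))/2 dx = x/2 + sin(12x)/24 + C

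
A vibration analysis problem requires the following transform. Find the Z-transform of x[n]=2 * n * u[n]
Z{n*u[n]} = z/(z-1)^2
By linearity: Z{2*n*u[n]} = 2z/(z-1)^2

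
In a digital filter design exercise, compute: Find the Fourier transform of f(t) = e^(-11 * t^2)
The Fourier transform of a Gaussian e^(-a*t^2) is sqrt(pi/a)*e^(-omega^2/(4a)).
With a = 11: F(omega) = sqrt(pi/11)*e^(-omega^2/44)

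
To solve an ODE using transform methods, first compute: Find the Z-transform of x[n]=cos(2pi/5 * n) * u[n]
Z{cos(w0*n)*u[n]}=z(z - cos(w0))/(z^2 - 2z*cos(w0) + 1)
With w0=2pi/5: X(z)=z(z - cos(2pi/5))/(z^2 - 2z*cos(2pi/5) + 1)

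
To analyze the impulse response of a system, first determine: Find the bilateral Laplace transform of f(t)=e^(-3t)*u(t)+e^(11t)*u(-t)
For e^(-3t) * u(t): L = 1/(s + 3), Re(s) > -3
For e^(11t) * u(-t): L = -1/(s-11), Re(s) < 11
Combined: F(s) = 1/(s + 3) - 1/(s-11), -3 < Re(s) < 11

Answer: 1/(s + 3) - 1/(s-11), ROC: -3 < Re(s) < 11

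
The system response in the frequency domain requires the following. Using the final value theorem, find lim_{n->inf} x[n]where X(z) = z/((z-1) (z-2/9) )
Final value theorem: lim x[n] = lim_{z->1} (z-1)*X(z)
(z-1)*X(z) = z/(z-2/9)
As z->1: 1/(1 - 2/9) = 1/(7/9) = 9/7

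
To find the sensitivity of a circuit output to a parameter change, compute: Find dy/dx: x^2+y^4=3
Differentiate: 2x+4y^3·(dy/dx)=0
dy/dx=-2x/(4y^3)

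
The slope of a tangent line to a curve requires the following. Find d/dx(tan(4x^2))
Chain rule: d/dx[tan(u)]=sec²(u)·u' where u=4x^2
u'=8x

Answer: 8x·sec²(4x^2)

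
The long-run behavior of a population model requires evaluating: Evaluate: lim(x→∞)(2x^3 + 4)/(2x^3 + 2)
Divide numerator and denominator by x^3:
lim (2+4/x^3)/(2+2/x^3) = 1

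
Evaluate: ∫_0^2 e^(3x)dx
Antiderivative: (1/3)e^(3x)
Evaluate: (1/3)(e^6 - 1)

Answer: (e^6 - 1)/3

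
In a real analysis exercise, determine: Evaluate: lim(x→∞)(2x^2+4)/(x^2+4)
Divide numerator and denominator by x^2:
lim (2+4/x^2)/(1+4/x^2) = 2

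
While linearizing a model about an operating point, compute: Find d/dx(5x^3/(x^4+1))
Quotient rule: (f/g)' = (f'g - fg')/g²
f = 5x^3, f' = 15x^2
g = x^4+1, g' = 4x^3

Answer: (15x^2·(x^4+1)-20x^6)/(x^4+1)²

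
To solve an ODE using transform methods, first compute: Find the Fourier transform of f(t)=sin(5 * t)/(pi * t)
sin(W*t)/(pi*t) = (W/pi)*sinc(W*t/pi) is the impulse response of the ideal low-pass filter with cutoff W (here W = 5).
Its Fourier transform is a rectangular function:
F(omega) = 1 for |omega| < 5, 0 otherwise

Answer: rect(omega/10) [i.e., 1 for |omega| < 5, 0 otherwise]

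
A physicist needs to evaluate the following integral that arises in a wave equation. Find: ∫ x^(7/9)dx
Power rule: ∫ x^(7/9) dx = x^(16/9)/(16/9)+C

Answer: (9/16)·x^(16/9)+C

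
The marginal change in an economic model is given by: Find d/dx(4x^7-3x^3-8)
Power rule: d/dx(ax^n) = n·a·x^(n-1)
Term by term: 28·x^6 - 9·x^2

Answer: 28x^6 - 9x^2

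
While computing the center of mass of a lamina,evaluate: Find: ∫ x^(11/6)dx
Power rule: ∫ x^(11/6) dx = x^(17/6)/(17/6) + C

Answer: (6/17)·x^(17/6) + C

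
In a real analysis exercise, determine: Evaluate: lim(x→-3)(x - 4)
Polynomial is continuous, so substitute x=-3:
1·(-3) - 4=-7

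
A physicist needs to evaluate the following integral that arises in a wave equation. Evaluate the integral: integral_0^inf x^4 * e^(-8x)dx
This is a Gamma integral. Substitute u = 8x (du = 8 dx):
integral_0^inf x^4 * e^(-8x) dx = (1/8^5) integral_0^inf u^4 * e^(-u) du
= Gamma(5)/8^5 = 4!/8^5 = 24/32768

Answer: 3/4096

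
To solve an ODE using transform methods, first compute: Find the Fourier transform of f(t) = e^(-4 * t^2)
The Fourier transform of a Gaussian e^(-a*t^2) is sqrt(pi/a)*e^(-omega^2/(4a)).
With a = 4: F(omega) = sqrt(pi)/2*e^(-omega^2/16)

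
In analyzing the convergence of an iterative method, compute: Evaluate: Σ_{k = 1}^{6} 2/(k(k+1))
Partial fractions: 2/(k(k + 1))=2/k - 2/(k + 1)
Telescoping sum: 2(1 - 1/7)=2·6/7

Answer: 12/7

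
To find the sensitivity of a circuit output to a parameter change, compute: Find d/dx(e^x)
Chain rule: d/dx[e^u] = e^u · u' where u = x
u' = 1

Answer: 1·e^x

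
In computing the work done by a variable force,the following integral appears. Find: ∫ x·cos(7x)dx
By parts: u = x, dv = cos(7x) dx
du = dx, v = sin(7x)/7
= x·sin(7x)/7+cos(7x)/7²+C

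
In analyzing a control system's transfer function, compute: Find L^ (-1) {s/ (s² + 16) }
L^(-1){s/(s²+w²)}=cos(wt)
Here w=4

Answer: cos(4t)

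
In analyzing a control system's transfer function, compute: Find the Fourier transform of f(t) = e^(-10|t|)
Using the standard pair: F{e^(-a|t|)}=2a/(a^2+omega^2)
With a=10: F(omega)=20/(100+omega^2)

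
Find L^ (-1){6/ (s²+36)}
L^(-1){w/(s²+w²)}=sin(wt)
Here w=6

Answer: sin(6t)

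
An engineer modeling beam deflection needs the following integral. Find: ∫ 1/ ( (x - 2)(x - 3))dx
Partial fractions: 1/((x-2)(x-3))=A/(x-2) + B/(x-3)
A=-1, B=1
∫ [-1· 1/(x-2) + 1· 1/(x-3)] dx
=(1)[ln|x-3| - ln|x-2|] + C

Answer: ln|(x-3)/(x-2)| + C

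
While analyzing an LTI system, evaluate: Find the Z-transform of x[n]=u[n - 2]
Using the time-shift property: Z{u[n-2]}=z^(-2) * z/(z-1)
=z^(-1)/(z-1)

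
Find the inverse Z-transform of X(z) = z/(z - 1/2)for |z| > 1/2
Standard pair: z/(z-a) <-> a^n*u[n] for causal signals
With a = 1/2: x[n] = (1/2)^n*u[n]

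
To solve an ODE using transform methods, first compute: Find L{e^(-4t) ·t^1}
First shifting: L{e^(at)f(t)} = F(s-a)
L{t^1} = 1/s^2
Shift s → s + 4: 1/(s + 4)^2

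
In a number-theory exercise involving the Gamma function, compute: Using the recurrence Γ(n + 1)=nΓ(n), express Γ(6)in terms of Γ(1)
Γ(6) = 5Γ(5) = 5·4Γ(4) = ... = 5!·Γ(1) = 120·Γ(1)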